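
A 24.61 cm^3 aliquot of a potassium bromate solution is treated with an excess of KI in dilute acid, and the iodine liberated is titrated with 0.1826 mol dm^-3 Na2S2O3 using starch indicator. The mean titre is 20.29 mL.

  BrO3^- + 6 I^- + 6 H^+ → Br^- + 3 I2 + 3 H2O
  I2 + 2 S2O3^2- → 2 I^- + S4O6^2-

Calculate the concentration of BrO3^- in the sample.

n(S2O3^2-) = 0.02029 × 0.1826 = 3.705 × 10^-3 mol
n(I2) = n(S2O3^2-)/2 = 1.852 × 10^-3 mol
From the 1:3 ratio, n(BrO3^-) in the aliquot = 1/3 × 1.852 × 10^-3 = 6.175 × 10^-4 mol
[BrO3^-] = 6.175 × 10^-4 / 0.02461 = 0.02509 mol/L

0.02509 mol/L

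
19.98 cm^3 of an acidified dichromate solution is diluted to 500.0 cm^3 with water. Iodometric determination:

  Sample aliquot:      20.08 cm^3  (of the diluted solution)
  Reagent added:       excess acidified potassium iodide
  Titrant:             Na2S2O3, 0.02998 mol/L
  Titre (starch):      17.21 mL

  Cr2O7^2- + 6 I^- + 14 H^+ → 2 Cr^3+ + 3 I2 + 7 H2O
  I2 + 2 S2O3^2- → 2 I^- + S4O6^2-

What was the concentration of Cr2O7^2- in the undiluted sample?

0.1072 mol/L

n(S2O3^2-) = 0.01721 × 0.02998 = 5.160 × 10^-4 mol
n(I2) = n(S2O3^2-)/2 = 2.580 × 10^-4 mol
From the 1:3 ratio, n(Cr2O7^2-) in the aliquot = 1/3 × 2.580 × 10^-4 = 8.599 × 10^-5 mol
[Cr2O7^2-]_dilute = 8.599 × 10^-5 / 0.02008 = 0.004283 mol/L
[Cr2O7^2-]_original = 0.004283 × 500.0/19.98 = 0.1072 mol/L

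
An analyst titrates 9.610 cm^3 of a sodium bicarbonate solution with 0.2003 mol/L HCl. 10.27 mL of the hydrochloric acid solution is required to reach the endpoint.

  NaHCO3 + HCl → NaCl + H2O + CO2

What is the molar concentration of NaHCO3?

n(HCl) = 0.01027 L × 0.2003 mol/L = 2.057 × 10^-3 mol
n(NaHCO3) = 2.057 × 10^-3 mol (1:1 mole ratio)
[NaHCO3] = 2.057 × 10^-3 mol / 0.009610 L = 0.2141 mol/L

0.2141 mol/L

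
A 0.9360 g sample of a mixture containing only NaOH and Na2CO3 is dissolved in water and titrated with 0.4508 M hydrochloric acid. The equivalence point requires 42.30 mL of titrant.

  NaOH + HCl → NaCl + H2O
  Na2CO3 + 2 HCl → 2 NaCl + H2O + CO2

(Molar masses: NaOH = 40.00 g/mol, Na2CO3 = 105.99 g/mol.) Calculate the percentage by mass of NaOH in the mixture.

24.52 %

n(HCl) = 0.04230 × 0.4508 = 0.01907 mol
Let x = n(NaOH), y = n(Na2CO3).
Titrant: 1x + 2y = 0.01907;  mass: 40.00x + 105.99y = 0.9360
Solving, x = 5.737 × 10^-3 mol, y = 6.666 × 10^-3 mol
mass of NaOH = 5.737 × 10^-3 × 40.00 = 0.2295 g
% NaOH = 0.2295 / 0.9360 × 100 = 24.52 %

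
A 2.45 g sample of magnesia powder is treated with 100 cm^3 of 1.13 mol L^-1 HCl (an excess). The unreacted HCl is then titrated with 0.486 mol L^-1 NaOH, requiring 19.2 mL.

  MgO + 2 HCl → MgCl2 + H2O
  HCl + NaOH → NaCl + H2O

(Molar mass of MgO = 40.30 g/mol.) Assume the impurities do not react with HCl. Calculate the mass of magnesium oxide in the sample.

n(HCl) added = 0.100 × 1.13 = 0.113 mol
n(NaOH) used in back-titration = 0.0192 × 0.486 = 9.33 × 10^-3 mol
n(HCl) left over = 9.33 × 10^-3 mol (1:1 ratio)
n(HCl) consumed by analyte = 0.113 − 9.33 × 10^-3 = 0.104 mol
From the 1:2 ratio, n(MgO) = 1/2 × 0.104 = 0.0518 mol
mass of MgO = 0.0518 × 40.30 = 2.09 g

2.09 g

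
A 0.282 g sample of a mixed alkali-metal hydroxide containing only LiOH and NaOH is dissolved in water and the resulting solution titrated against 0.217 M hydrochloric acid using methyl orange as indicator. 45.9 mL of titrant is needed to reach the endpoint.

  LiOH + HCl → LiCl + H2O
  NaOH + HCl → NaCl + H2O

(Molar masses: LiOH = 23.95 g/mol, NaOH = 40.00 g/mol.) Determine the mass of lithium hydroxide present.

0.174 g

n(HCl) = 0.0459 × 0.217 = 9.96 × 10^-3 mol
Let x = n(LiOH), y = n(NaOH).
Titrant: 1x + 1y = 9.96 × 10^-3;  mass: 23.95x + 40.00y = 0.282
Solving, x = 7.25 × 10^-3 mol, y = 2.71 × 10^-3 mol
mass of LiOH = 7.25 × 10^-3 × 23.95 = 0.174 g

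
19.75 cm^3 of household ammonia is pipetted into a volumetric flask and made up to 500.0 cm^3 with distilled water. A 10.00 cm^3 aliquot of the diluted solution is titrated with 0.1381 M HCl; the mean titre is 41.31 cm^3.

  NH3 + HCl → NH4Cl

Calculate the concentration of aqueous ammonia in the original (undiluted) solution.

n(HCl) = 0.04131 × 0.1381 = 5.705 × 10^-3 mol
n(NH3) in the aliquot = 5.705 × 10^-3 mol (1:1 ratio)
[NH3]_dilute = 5.705 × 10^-3 / 0.01000 = 0.5705 mol/L
Dilution factor = 500.0 / 19.75 = 25.32
[NH3]_stock = 0.5705 × 25.32 = 14.44 mol/L

14.44 M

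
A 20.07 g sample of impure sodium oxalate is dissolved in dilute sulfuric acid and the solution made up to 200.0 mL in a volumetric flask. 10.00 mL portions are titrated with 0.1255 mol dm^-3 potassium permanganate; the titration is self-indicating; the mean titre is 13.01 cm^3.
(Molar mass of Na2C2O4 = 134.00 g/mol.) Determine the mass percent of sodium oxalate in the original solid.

2 MnO4^- + 5 C2O4^2- + 16 H^+ → 2 Mn^2+ + 10 CO2 + 8 H2O
n(KMnO4) per titration = 0.01301 × 0.1255 = 1.633 × 10^-3 mol
From the 5:2 ratio, n(Na2C2O4) in each aliquot = 5/2 × 1.633 × 10^-3 = 4.082 × 10^-3 mol
n(Na2C2O4) in the whole flask = 4.082 × 10^-3 × 200.0/10.00 = 0.08164 mol
mass of Na2C2O4 = 0.08164 × 134.00 = 10.94 g
% Na2C2O4 = 10.94 / 20.07 × 100 = 54.51 %

54.51 %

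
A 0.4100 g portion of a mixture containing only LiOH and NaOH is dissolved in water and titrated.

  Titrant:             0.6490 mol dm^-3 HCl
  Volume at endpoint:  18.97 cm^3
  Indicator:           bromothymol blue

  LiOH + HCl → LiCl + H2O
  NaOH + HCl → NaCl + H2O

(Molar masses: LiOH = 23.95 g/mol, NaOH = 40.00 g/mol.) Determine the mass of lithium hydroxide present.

n(HCl) = 0.01897 × 0.6490 = 0.01231 mol
Let x = n(LiOH), y = n(NaOH).
Titrant: 1x + 1y = 0.01231;  mass: 23.95x + 40.00y = 0.4100
Solving, x = 5.138 × 10^-3 mol, y = 7.174 × 10^-3 mol
mass of LiOH = 5.138 × 10^-3 × 23.95 = 0.1230 g

0.1230 g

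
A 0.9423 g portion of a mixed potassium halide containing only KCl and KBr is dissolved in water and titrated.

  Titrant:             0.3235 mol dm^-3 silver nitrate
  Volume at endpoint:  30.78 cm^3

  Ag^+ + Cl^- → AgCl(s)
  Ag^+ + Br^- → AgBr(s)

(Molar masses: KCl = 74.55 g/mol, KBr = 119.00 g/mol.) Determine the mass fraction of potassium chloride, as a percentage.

n(AgNO3) = 0.03078 × 0.3235 = 9.957 × 10^-3 mol
Let x = n(KCl), y = n(KBr).
Titrant: 1x + 1y = 9.957 × 10^-3;  mass: 74.55x + 119.00y = 0.9423
Solving, x = 5.458 × 10^-3 mol, y = 4.499 × 10^-3 mol
mass of KCl = 5.458 × 10^-3 × 74.55 = 0.4069 g
% KCl = 0.4069 / 0.9423 × 100 = 43.18 %

43.18 %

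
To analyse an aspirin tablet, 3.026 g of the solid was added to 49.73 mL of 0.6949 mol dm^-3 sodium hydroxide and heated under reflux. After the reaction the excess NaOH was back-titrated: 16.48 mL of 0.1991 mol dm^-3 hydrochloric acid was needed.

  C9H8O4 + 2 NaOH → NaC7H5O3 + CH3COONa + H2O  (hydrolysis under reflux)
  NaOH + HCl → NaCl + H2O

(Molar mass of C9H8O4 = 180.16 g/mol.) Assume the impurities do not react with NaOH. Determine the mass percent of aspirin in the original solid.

93.11 %

n(NaOH) added = 0.04973 × 0.6949 = 0.03456 mol
n(HCl) used in back-titration = 0.01648 × 0.1991 = 3.281 × 10^-3 mol
n(NaOH) left over = 3.281 × 10^-3 mol (1:1 ratio)
n(NaOH) consumed by analyte = 0.03456 − 3.281 × 10^-3 = 0.03128 mol
From the 1:2 ratio, n(C9H8O4) = 1/2 × 0.03128 = 0.01564 mol
mass of C9H8O4 = 0.01564 × 180.16 = 2.817 g
% C9H8O4 = 2.817 / 3.026 × 100 = 93.11 %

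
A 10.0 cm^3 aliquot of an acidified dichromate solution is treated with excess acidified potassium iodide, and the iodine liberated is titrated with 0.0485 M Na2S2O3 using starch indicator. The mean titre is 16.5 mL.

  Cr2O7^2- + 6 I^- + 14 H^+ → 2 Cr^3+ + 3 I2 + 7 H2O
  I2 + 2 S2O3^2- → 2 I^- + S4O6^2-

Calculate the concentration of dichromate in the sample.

0.0133 M

n(S2O3^2-) = 0.0165 × 0.0485 = 8.00 × 10^-4 mol
n(I2) = n(S2O3^2-)/2 = 4.00 × 10^-4 mol
From the 1:3 ratio, n(Cr2O7^2-) in the aliquot = 1/3 × 4.00 × 10^-4 = 1.33 × 10^-4 mol
[Cr2O7^2-] = 1.33 × 10^-4 / 0.0100 = 0.0133 mol/L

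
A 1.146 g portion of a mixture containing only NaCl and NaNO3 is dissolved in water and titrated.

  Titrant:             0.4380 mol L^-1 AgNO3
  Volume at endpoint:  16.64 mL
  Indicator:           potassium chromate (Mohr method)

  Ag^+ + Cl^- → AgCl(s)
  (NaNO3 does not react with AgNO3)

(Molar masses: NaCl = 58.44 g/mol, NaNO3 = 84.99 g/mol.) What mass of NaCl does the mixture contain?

0.4259 g

n(AgNO3) = 0.01664 × 0.4380 = 7.288 × 10^-3 mol
Let x = n(NaCl), y = n(NaNO3).
Titrant: 1x = 7.288 × 10^-3;  mass: 58.44x + 84.99y = 1.146
Solving, x = 7.288 × 10^-3 mol, y = 8.472 × 10^-3 mol
mass of NaCl = 7.288 × 10^-3 × 58.44 = 0.4259 g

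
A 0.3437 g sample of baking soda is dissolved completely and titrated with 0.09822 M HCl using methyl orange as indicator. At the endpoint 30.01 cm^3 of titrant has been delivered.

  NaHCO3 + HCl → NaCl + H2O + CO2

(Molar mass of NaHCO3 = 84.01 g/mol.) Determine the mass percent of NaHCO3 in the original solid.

72.05 %

n(HCl) = 0.03001 L × 0.09822 mol/L = 2.948 × 10^-3 mol
n(NaHCO3) = 2.948 × 10^-3 mol (1:1 ratio)
mass of NaHCO3 = 2.948 × 10^-3 × 84.01 g/mol = 0.2476 g
% NaHCO3 = 0.2476 / 0.3437 × 100 = 72.05 %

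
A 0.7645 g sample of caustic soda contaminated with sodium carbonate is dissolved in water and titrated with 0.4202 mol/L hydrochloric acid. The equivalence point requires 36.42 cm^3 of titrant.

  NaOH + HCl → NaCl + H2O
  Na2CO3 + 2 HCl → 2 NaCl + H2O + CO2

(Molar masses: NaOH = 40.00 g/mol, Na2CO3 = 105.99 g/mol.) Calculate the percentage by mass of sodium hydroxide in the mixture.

18.73 %

n(HCl) = 0.03642 × 0.4202 = 0.01530 mol
Let x = n(NaOH), y = n(Na2CO3).
Titrant: 1x + 2y = 0.01530;  mass: 40.00x + 105.99y = 0.7645
Solving, x = 3.580 × 10^-3 mol, y = 5.862 × 10^-3 mol
mass of NaOH = 3.580 × 10^-3 × 40.00 = 0.1432 g
% NaOH = 0.1432 / 0.7645 × 100 = 18.73 %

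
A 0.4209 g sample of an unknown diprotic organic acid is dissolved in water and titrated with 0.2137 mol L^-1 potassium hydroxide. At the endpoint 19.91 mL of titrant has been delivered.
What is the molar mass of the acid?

n(KOH) = 0.01991 L × 0.2137 mol/L = 4.255 × 10^-3 mol
From the 1:2 ratio, n(H2A) = 1/2 × 4.255 × 10^-3 = 2.127 × 10^-3 mol
M = m / n = 0.4209 g / 2.127 × 10^-3 mol = 197.8 g/mol

197.8 g/mol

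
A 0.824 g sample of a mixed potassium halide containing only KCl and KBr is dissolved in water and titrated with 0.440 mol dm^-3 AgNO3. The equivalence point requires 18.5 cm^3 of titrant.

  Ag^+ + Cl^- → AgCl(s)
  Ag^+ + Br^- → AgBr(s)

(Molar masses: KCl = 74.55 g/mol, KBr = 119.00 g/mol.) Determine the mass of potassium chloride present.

0.243 g

n(AgNO3) = 0.0185 × 0.440 = 8.14 × 10^-3 mol
Let x = n(KCl), y = n(KBr).
Titrant: 1x + 1y = 8.14 × 10^-3;  mass: 74.55x + 119.00y = 0.824
Solving, x = 3.25 × 10^-3 mol, y = 4.89 × 10^-3 mol
mass of KCl = 3.25 × 10^-3 × 74.55 = 0.243 g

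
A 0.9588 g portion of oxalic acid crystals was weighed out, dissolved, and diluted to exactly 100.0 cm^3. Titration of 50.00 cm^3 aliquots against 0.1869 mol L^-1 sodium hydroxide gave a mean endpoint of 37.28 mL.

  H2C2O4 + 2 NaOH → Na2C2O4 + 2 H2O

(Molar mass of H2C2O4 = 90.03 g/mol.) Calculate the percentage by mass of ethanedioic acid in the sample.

n(NaOH) per titration = 0.03728 × 0.1869 = 6.968 × 10^-3 mol
From the 1:2 ratio, n(H2C2O4) in each aliquot = 1/2 × 6.968 × 10^-3 = 3.484 × 10^-3 mol
n(H2C2O4) in the whole flask = 3.484 × 10^-3 × 100.0/50.00 = 6.968 × 10^-3 mol
mass of H2C2O4 = 6.968 × 10^-3 × 90.03 = 0.6273 g
% H2C2O4 = 0.6273 / 0.9588 × 100 = 65.43 %

65.43 %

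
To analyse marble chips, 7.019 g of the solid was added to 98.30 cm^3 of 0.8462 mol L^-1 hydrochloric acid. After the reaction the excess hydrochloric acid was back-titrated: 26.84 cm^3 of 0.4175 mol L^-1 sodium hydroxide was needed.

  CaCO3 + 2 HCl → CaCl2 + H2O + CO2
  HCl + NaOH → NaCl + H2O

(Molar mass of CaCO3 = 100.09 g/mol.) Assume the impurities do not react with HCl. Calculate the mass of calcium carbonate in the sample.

3.602 g

n(HCl) added = 0.09830 × 0.8462 = 0.08318 mol
n(NaOH) used in back-titration = 0.02684 × 0.4175 = 0.01121 mol
n(HCl) left over = 0.01121 mol (1:1 ratio)
n(HCl) consumed by analyte = 0.08318 − 0.01121 = 0.07198 mol
From the 1:2 ratio, n(CaCO3) = 1/2 × 0.07198 = 0.03599 mol
mass of CaCO3 = 0.03599 × 100.09 = 3.602 g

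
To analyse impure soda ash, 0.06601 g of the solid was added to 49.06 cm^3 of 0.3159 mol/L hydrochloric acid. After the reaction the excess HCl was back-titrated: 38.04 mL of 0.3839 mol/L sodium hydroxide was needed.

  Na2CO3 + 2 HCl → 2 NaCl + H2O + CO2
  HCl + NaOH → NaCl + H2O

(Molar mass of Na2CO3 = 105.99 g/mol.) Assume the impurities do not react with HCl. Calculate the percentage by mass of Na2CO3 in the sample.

71.81 %

n(HCl) added = 0.04906 × 0.3159 = 0.01550 mol
n(NaOH) used in back-titration = 0.03804 × 0.3839 = 0.01460 mol
n(HCl) left over = 0.01460 mol (1:1 ratio)
n(HCl) consumed by analyte = 0.01550 − 0.01460 = 8.945 × 10^-4 mol
From the 1:2 ratio, n(Na2CO3) = 1/2 × 8.945 × 10^-4 = 4.472 × 10^-4 mol
mass of Na2CO3 = 4.472 × 10^-4 × 105.99 = 0.04740 g
% Na2CO3 = 0.04740 / 0.06601 × 100 = 71.81 %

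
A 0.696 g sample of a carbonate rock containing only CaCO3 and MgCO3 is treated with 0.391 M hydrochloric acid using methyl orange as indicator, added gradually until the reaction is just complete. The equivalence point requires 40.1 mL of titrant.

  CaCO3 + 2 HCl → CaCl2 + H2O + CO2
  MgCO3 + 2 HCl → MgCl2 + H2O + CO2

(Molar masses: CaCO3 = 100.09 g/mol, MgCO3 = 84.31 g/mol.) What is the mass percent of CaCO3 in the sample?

31.9 %

n(HCl) = 0.0401 × 0.391 = 0.0157 mol
Let x = n(CaCO3), y = n(MgCO3).
Titrant: 2x + 2y = 0.0157;  mass: 100.09x + 84.31y = 0.696
Solving, x = 2.22 × 10^-3 mol, y = 5.62 × 10^-3 mol
mass of CaCO3 = 2.22 × 10^-3 × 100.09 = 0.222 g
% CaCO3 = 0.222 / 0.696 × 100 = 31.9 %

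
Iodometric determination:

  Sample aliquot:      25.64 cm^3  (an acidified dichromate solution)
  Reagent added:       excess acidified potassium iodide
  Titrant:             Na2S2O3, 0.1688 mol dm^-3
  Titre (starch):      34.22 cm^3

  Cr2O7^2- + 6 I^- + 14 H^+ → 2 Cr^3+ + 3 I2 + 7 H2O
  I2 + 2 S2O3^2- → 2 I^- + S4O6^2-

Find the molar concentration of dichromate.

n(S2O3^2-) = 0.03422 × 0.1688 = 5.776 × 10^-3 mol
n(I2) = n(S2O3^2-)/2 = 2.888 × 10^-3 mol
From the 1:3 ratio, n(Cr2O7^2-) in the aliquot = 1/3 × 2.888 × 10^-3 = 9.627 × 10^-4 mol
[Cr2O7^2-] = 9.627 × 10^-4 / 0.02564 = 0.03755 mol/L

0.03755 mol/L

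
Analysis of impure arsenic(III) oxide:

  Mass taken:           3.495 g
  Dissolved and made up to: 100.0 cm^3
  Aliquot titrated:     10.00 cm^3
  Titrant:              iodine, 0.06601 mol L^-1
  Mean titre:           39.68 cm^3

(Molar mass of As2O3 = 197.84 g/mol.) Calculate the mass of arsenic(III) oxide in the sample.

2.591 g

As2O3 + 2 I2 + 2 H2O → As2O5 + 4 HI
n(I2) per titration = 0.03968 × 0.06601 = 2.619 × 10^-3 mol
From the 1:2 ratio, n(As2O3) in each aliquot = 1/2 × 2.619 × 10^-3 = 1.310 × 10^-3 mol
n(As2O3) in the whole flask = 1.310 × 10^-3 × 100.0/10.00 = 0.01310 mol
mass of As2O3 = 0.01310 × 197.84 = 2.591 g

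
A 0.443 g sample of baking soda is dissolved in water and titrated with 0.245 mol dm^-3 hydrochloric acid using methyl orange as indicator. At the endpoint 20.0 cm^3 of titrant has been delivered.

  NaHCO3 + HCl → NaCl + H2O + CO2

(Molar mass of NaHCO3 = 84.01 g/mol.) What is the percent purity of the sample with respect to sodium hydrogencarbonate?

n(HCl) = 0.0200 L × 0.245 mol/L = 4.90 × 10^-3 mol
n(NaHCO3) = 4.90 × 10^-3 mol (1:1 ratio)
mass of NaHCO3 = 4.90 × 10^-3 × 84.01 g/mol = 0.412 g
% NaHCO3 = 0.412 / 0.443 × 100 = 92.9 %

92.9 %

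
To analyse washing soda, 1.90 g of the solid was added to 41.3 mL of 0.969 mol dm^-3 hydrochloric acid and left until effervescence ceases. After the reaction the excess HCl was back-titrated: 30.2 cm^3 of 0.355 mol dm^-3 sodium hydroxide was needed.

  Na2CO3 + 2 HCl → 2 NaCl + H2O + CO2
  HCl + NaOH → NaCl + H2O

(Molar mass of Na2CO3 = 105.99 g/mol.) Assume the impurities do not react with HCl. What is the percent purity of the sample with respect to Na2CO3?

81.7 %

n(HCl) added = 0.0413 × 0.969 = 0.0400 mol
n(NaOH) used in back-titration = 0.0302 × 0.355 = 0.0107 mol
n(HCl) left over = 0.0107 mol (1:1 ratio)
n(HCl) consumed by analyte = 0.0400 − 0.0107 = 0.0293 mol
From the 1:2 ratio, n(Na2CO3) = 1/2 × 0.0293 = 0.0146 mol
mass of Na2CO3 = 0.0146 × 105.99 = 1.55 g
% Na2CO3 = 1.55 / 1.90 × 100 = 81.7 %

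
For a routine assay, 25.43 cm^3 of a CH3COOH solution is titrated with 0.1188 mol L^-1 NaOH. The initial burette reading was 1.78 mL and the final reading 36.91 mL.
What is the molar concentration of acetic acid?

CH3COOH + NaOH → CH3COONa + H2O
n(NaOH) = 0.03513 L × 0.1188 mol/L = 4.173 × 10^-3 mol
n(CH3COOH) = 4.173 × 10^-3 mol (1:1 mole ratio)
[CH3COOH] = 4.173 × 10^-3 mol / 0.02543 L = 0.1641 mol/L

0.1641 mol/L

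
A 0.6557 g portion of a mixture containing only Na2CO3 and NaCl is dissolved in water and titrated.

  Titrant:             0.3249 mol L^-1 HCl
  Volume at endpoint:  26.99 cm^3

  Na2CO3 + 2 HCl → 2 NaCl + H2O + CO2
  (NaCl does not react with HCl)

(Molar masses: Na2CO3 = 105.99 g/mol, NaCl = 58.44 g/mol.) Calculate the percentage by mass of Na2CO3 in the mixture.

70.87 %

n(HCl) = 0.02699 × 0.3249 = 8.769 × 10^-3 mol
Let x = n(Na2CO3), y = n(NaCl).
Titrant: 2x = 8.769 × 10^-3;  mass: 105.99x + 58.44y = 0.6557
Solving, x = 4.385 × 10^-3 mol, y = 3.268 × 10^-3 mol
mass of Na2CO3 = 4.385 × 10^-3 × 105.99 = 0.4647 g
% Na2CO3 = 0.4647 / 0.6557 × 100 = 70.87 %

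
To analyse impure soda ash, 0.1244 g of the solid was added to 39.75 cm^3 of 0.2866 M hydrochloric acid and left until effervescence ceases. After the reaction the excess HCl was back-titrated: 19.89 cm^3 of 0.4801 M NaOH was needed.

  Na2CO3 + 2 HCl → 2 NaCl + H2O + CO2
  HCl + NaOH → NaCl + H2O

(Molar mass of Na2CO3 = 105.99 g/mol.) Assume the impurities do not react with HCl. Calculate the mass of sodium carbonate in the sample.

n(HCl) added = 0.03975 × 0.2866 = 0.01139 mol
n(NaOH) used in back-titration = 0.01989 × 0.4801 = 9.549 × 10^-3 mol
n(HCl) left over = 9.549 × 10^-3 mol (1:1 ratio)
n(HCl) consumed by analyte = 0.01139 − 9.549 × 10^-3 = 1.843 × 10^-3 mol
From the 1:2 ratio, n(Na2CO3) = 1/2 × 1.843 × 10^-3 = 9.216 × 10^-4 mol
mass of Na2CO3 = 9.216 × 10^-4 × 105.99 = 0.09768 g

0.09768 g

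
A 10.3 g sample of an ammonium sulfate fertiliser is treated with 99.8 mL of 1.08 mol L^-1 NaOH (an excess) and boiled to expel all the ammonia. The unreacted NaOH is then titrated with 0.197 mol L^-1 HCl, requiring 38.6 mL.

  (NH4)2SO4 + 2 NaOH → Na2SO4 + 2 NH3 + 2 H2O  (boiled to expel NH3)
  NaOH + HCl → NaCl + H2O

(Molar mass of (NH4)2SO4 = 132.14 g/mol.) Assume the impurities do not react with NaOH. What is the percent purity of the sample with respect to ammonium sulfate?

64.3 %

n(NaOH) added = 0.0998 × 1.08 = 0.108 mol
n(HCl) used in back-titration = 0.0386 × 0.197 = 7.60 × 10^-3 mol
n(NaOH) left over = 7.60 × 10^-3 mol (1:1 ratio)
n(NaOH) consumed by analyte = 0.108 − 7.60 × 10^-3 = 0.100 mol
From the 1:2 ratio, n((NH4)2SO4) = 1/2 × 0.100 = 0.0501 mol
mass of (NH4)2SO4 = 0.0501 × 132.14 = 6.62 g
% (NH4)2SO4 = 6.62 / 10.3 × 100 = 64.3 %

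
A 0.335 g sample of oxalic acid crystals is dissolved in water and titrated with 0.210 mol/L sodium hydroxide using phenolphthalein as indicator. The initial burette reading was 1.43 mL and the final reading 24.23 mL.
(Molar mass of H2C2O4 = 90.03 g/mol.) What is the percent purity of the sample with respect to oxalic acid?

H2C2O4 + 2 NaOH → Na2C2O4 + 2 H2O
n(NaOH) = 0.0228 L × 0.210 mol/L = 4.79 × 10^-3 mol
From the 1:2 ratio, n(H2C2O4) = 1/2 × 4.79 × 10^-3 = 2.39 × 10^-3 mol
mass of H2C2O4 = 2.39 × 10^-3 × 90.03 g/mol = 0.216 g
% H2C2O4 = 0.216 / 0.335 × 100 = 64.3 %

64.3 %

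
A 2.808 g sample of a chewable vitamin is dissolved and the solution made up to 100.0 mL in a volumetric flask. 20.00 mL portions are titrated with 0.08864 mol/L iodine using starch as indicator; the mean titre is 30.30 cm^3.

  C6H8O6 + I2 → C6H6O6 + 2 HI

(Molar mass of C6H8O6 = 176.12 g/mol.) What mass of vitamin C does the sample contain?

n(I2) per titration = 0.03030 × 0.08864 = 2.686 × 10^-3 mol
n(C6H8O6) in each aliquot = 2.686 × 10^-3 mol (1:1 ratio)
n(C6H8O6) in the whole flask = 2.686 × 10^-3 × 100.0/20.00 = 0.01343 mol
mass of C6H8O6 = 0.01343 × 176.12 = 2.365 g

2.365 g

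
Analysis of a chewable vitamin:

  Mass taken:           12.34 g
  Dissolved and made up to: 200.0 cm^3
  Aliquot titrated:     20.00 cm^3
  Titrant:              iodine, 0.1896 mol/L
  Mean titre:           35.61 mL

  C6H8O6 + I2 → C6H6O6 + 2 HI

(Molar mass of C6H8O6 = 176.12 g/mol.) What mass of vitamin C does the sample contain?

n(I2) per titration = 0.03561 × 0.1896 = 6.752 × 10^-3 mol
n(C6H8O6) in each aliquot = 6.752 × 10^-3 mol (1:1 ratio)
n(C6H8O6) in the whole flask = 6.752 × 10^-3 × 200.0/20.00 = 0.06752 mol
mass of C6H8O6 = 0.06752 × 176.12 = 11.89 g

11.89 g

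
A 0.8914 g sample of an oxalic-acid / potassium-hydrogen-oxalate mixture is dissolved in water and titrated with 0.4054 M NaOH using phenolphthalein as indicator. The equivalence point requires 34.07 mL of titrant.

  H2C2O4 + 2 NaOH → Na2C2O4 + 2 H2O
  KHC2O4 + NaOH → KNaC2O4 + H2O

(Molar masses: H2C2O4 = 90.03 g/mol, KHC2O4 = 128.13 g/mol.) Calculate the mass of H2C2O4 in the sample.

n(NaOH) = 0.03407 × 0.4054 = 0.01381 mol
Let x = n(H2C2O4), y = n(KHC2O4).
Titrant: 2x + 1y = 0.01381;  mass: 90.03x + 128.13y = 0.8914
Solving, x = 5.284 × 10^-3 mol, y = 3.244 × 10^-3 mol
mass of H2C2O4 = 5.284 × 10^-3 × 90.03 = 0.4757 g

0.4757 g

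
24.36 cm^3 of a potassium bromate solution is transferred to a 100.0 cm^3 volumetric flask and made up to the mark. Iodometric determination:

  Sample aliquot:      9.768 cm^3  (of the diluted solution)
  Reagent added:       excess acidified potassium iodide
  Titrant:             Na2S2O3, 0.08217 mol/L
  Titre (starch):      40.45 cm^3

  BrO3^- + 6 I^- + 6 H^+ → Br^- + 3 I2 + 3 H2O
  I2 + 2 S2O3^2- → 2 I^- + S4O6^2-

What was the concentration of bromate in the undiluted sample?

n(S2O3^2-) = 0.04045 × 0.08217 = 3.324 × 10^-3 mol
n(I2) = n(S2O3^2-)/2 = 1.662 × 10^-3 mol
From the 1:3 ratio, n(BrO3^-) in the aliquot = 1/3 × 1.662 × 10^-3 = 5.540 × 10^-4 mol
[BrO3^-]_dilute = 5.540 × 10^-4 / 0.009768 = 0.05671 mol/L
[BrO3^-]_original = 0.05671 × 100.0/24.36 = 0.2328 mol/L

0.2328 mol/L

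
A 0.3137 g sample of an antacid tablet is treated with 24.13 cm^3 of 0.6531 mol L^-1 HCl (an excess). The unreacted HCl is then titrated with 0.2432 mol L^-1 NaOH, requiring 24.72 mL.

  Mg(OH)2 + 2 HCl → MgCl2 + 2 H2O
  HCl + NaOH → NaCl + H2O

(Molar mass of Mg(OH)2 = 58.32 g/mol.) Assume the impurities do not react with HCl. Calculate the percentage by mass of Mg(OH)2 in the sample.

90.61 %

n(HCl) added = 0.02413 × 0.6531 = 0.01576 mol
n(NaOH) used in back-titration = 0.02472 × 0.2432 = 6.012 × 10^-3 mol
n(HCl) left over = 6.012 × 10^-3 mol (1:1 ratio)
n(HCl) consumed by analyte = 0.01576 − 6.012 × 10^-3 = 9.747 × 10^-3 mol
From the 1:2 ratio, n(Mg(OH)2) = 1/2 × 9.747 × 10^-3 = 4.874 × 10^-3 mol
mass of Mg(OH)2 = 4.874 × 10^-3 × 58.32 = 0.2842 g
% Mg(OH)2 = 0.2842 / 0.3137 × 100 = 90.61 %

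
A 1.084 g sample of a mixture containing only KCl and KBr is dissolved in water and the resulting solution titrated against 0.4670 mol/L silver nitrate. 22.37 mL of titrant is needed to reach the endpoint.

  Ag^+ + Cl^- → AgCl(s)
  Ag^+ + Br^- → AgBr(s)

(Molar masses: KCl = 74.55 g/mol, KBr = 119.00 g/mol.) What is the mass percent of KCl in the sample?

n(AgNO3) = 0.02237 × 0.4670 = 0.01045 mol
Let x = n(KCl), y = n(KBr).
Titrant: 1x + 1y = 0.01045;  mass: 74.55x + 119.00y = 1.084
Solving, x = 3.581 × 10^-3 mol, y = 6.866 × 10^-3 mol
mass of KCl = 3.581 × 10^-3 × 74.55 = 0.2670 g
% KCl = 0.2670 / 1.084 × 100 = 24.63 %

24.63 %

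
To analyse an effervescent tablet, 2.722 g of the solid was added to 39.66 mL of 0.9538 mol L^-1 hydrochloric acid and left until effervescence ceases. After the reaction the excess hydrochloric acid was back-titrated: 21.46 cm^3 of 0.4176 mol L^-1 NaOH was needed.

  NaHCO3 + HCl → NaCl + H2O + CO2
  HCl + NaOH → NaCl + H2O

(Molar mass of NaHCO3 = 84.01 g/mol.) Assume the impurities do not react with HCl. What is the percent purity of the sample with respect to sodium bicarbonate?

89.09 %

n(HCl) added = 0.03966 × 0.9538 = 0.03783 mol
n(NaOH) used in back-titration = 0.02146 × 0.4176 = 8.962 × 10^-3 mol
n(HCl) left over = 8.962 × 10^-3 mol (1:1 ratio)
n(HCl) consumed by analyte = 0.03783 − 8.962 × 10^-3 = 0.02887 mol
n(NaHCO3) = 0.02887 mol (1:1 ratio)
mass of NaHCO3 = 0.02887 × 84.01 = 2.425 g
% NaHCO3 = 2.425 / 2.722 × 100 = 89.09 %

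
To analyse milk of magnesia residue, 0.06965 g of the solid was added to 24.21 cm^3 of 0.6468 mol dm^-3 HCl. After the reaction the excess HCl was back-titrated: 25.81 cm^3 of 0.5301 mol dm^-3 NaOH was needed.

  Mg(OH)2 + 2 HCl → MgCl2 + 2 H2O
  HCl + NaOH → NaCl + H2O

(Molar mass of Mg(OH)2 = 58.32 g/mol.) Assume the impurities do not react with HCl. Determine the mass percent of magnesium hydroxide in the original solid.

82.78 %

n(HCl) added = 0.02421 × 0.6468 = 0.01566 mol
n(NaOH) used in back-titration = 0.02581 × 0.5301 = 0.01368 mol
n(HCl) left over = 0.01368 mol (1:1 ratio)
n(HCl) consumed by analyte = 0.01566 − 0.01368 = 1.977 × 10^-3 mol
From the 1:2 ratio, n(Mg(OH)2) = 1/2 × 1.977 × 10^-3 = 9.886 × 10^-4 mol
mass of Mg(OH)2 = 9.886 × 10^-4 × 58.32 = 0.05765 g
% Mg(OH)2 = 0.05765 / 0.06965 × 100 = 82.78 %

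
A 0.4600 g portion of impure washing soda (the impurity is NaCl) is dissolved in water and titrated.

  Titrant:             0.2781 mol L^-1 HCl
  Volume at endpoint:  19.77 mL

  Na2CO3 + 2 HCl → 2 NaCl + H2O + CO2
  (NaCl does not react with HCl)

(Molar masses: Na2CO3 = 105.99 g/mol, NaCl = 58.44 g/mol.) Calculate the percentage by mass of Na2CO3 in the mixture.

n(HCl) = 0.01977 × 0.2781 = 5.498 × 10^-3 mol
Let x = n(Na2CO3), y = n(NaCl).
Titrant: 2x = 5.498 × 10^-3;  mass: 105.99x + 58.44y = 0.4600
Solving, x = 2.749 × 10^-3 mol, y = 2.886 × 10^-3 mol
mass of Na2CO3 = 2.749 × 10^-3 × 105.99 = 0.2914 g
% Na2CO3 = 0.2914 / 0.4600 × 100 = 63.34 %

63.34 %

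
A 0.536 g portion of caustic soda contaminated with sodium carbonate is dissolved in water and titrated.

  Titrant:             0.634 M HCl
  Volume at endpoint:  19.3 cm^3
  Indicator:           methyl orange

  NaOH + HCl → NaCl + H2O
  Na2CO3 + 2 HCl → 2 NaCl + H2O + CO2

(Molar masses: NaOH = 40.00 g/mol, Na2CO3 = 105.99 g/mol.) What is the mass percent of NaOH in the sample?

n(HCl) = 0.0193 × 0.634 = 0.0122 mol
Let x = n(NaOH), y = n(Na2CO3).
Titrant: 1x + 2y = 0.0122;  mass: 40.00x + 105.99y = 0.536
Solving, x = 8.65 × 10^-3 mol, y = 1.79 × 10^-3 mol
mass of NaOH = 8.65 × 10^-3 × 40.00 = 0.346 g
% NaOH = 0.346 / 0.536 × 100 = 64.6 %

64.6 %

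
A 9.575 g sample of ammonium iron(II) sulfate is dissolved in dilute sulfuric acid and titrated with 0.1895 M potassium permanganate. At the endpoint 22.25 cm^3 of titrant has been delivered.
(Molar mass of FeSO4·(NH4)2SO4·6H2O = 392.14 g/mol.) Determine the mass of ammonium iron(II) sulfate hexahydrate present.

8.267 g

MnO4^- + 5 Fe^2+ + 8 H^+ → Mn^2+ + 5 Fe^3+ + 4 H2O
n(KMnO4) = 0.02225 L × 0.1895 mol/L = 4.216 × 10^-3 mol
From the 5:1 ratio, n(FeSO4·(NH4)2SO4·6H2O) = 5/1 × 4.216 × 10^-3 = 0.02108 mol
mass of FeSO4·(NH4)2SO4·6H2O = 0.02108 × 392.14 g/mol = 8.267 g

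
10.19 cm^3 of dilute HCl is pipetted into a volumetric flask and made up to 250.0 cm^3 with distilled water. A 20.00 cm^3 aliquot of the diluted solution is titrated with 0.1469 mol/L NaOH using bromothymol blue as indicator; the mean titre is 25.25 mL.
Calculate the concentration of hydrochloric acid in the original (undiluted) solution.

4.550 mol/L

HCl + NaOH → NaCl + H2O
n(NaOH) = 0.02525 × 0.1469 = 3.709 × 10^-3 mol
n(HCl) in the aliquot = 3.709 × 10^-3 mol (1:1 ratio)
[HCl]_dilute = 3.709 × 10^-3 / 0.02000 = 0.1855 mol/L
Dilution factor = 250.0 / 10.19 = 24.53
[HCl]_stock = 0.1855 × 24.53 = 4.550 mol/L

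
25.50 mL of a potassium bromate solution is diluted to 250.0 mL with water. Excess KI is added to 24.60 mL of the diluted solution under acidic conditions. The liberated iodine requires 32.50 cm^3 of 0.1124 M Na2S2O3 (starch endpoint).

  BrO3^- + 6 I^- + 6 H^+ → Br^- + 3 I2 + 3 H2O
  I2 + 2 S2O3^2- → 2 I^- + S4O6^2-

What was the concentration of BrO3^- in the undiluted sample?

0.2426 M

n(S2O3^2-) = 0.03250 × 0.1124 = 3.653 × 10^-3 mol
n(I2) = n(S2O3^2-)/2 = 1.827 × 10^-3 mol
From the 1:3 ratio, n(BrO3^-) in the aliquot = 1/3 × 1.827 × 10^-3 = 6.088 × 10^-4 mol
[BrO3^-]_dilute = 6.088 × 10^-4 / 0.02460 = 0.02475 mol/L
[BrO3^-]_original = 0.02475 × 250.0/25.50 = 0.2426 mol/L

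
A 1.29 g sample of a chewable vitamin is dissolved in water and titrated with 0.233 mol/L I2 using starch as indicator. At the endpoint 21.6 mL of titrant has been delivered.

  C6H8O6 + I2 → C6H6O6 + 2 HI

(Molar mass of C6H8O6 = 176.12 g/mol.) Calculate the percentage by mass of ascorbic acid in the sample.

68.7 %

n(I2) = 0.0216 L × 0.233 mol/L = 5.03 × 10^-3 mol
n(C6H8O6) = 5.03 × 10^-3 mol (1:1 ratio)
mass of C6H8O6 = 5.03 × 10^-3 × 176.12 g/mol = 0.886 g
% C6H8O6 = 0.886 / 1.29 × 100 = 68.7 %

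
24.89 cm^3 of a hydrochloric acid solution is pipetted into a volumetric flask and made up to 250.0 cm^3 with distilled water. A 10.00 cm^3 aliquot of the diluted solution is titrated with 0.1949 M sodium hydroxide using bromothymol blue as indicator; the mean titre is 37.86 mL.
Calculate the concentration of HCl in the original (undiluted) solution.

HCl + NaOH → NaCl + H2O
n(NaOH) = 0.03786 × 0.1949 = 7.379 × 10^-3 mol
n(HCl) in the aliquot = 7.379 × 10^-3 mol (1:1 ratio)
[HCl]_dilute = 7.379 × 10^-3 / 0.01000 = 0.7379 mol/L
Dilution factor = 250.0 / 24.89 = 10.04
[HCl]_stock = 0.7379 × 10.04 = 7.412 mol/L

7.412 M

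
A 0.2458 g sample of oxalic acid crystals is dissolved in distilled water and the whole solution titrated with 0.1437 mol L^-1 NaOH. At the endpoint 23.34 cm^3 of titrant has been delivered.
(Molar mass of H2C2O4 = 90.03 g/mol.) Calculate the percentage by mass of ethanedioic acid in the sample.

61.42 %

H2C2O4 + 2 NaOH → Na2C2O4 + 2 H2O
n(NaOH) = 0.02334 L × 0.1437 mol/L = 3.354 × 10^-3 mol
From the 1:2 ratio, n(H2C2O4) = 1/2 × 3.354 × 10^-3 = 1.677 × 10^-3 mol
mass of H2C2O4 = 1.677 × 10^-3 × 90.03 g/mol = 0.1510 g
% H2C2O4 = 0.1510 / 0.2458 × 100 = 61.42 %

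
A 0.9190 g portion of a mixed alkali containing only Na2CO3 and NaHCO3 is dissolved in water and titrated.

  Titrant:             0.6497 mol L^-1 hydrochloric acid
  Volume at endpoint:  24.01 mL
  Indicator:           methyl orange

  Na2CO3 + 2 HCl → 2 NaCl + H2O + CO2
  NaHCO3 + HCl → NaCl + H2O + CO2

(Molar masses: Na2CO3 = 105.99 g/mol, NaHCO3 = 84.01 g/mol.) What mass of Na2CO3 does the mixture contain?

0.6689 g

n(HCl) = 0.02401 × 0.6497 = 0.01560 mol
Let x = n(Na2CO3), y = n(NaHCO3).
Titrant: 2x + 1y = 0.01560;  mass: 105.99x + 84.01y = 0.9190
Solving, x = 6.311 × 10^-3 mol, y = 2.976 × 10^-3 mol
mass of Na2CO3 = 6.311 × 10^-3 × 105.99 = 0.6689 g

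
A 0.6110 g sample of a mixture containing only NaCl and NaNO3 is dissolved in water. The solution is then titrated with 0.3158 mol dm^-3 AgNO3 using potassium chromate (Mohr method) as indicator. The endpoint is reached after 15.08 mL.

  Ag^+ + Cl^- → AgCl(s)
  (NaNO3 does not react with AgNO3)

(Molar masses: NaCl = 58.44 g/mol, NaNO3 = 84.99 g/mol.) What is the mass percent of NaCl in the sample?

n(AgNO3) = 0.01508 × 0.3158 = 4.762 × 10^-3 mol
Let x = n(NaCl), y = n(NaNO3).
Titrant: 1x = 4.762 × 10^-3;  mass: 58.44x + 84.99y = 0.6110
Solving, x = 4.762 × 10^-3 mol, y = 3.914 × 10^-3 mol
mass of NaCl = 4.762 × 10^-3 × 58.44 = 0.2783 g
% NaCl = 0.2783 / 0.6110 × 100 = 45.55 %

45.55 %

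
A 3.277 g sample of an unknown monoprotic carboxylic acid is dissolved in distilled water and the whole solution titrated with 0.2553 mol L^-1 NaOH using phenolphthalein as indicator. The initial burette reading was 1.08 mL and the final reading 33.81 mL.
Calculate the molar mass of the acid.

392.2 g/mol

n(NaOH) = 0.03273 L × 0.2553 mol/L = 8.356 × 10^-3 mol
n(HA) = 8.356 × 10^-3 mol (1:1 ratio)
M = m / n = 3.277 g / 8.356 × 10^-3 mol = 392.2 g/mol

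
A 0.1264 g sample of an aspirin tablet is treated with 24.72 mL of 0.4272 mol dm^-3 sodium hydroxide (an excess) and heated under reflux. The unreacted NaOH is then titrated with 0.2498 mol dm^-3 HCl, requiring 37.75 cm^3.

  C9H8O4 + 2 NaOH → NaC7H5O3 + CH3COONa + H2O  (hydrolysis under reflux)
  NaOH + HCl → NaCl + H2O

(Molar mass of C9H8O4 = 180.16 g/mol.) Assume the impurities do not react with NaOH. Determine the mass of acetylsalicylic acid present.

0.1018 g

n(NaOH) added = 0.02472 × 0.4272 = 0.01056 mol
n(HCl) used in back-titration = 0.03775 × 0.2498 = 9.430 × 10^-3 mol
n(NaOH) left over = 9.430 × 10^-3 mol (1:1 ratio)
n(NaOH) consumed by analyte = 0.01056 − 9.430 × 10^-3 = 1.130 × 10^-3 mol
From the 1:2 ratio, n(C9H8O4) = 1/2 × 1.130 × 10^-3 = 5.652 × 10^-4 mol
mass of C9H8O4 = 5.652 × 10^-4 × 180.16 = 0.1018 g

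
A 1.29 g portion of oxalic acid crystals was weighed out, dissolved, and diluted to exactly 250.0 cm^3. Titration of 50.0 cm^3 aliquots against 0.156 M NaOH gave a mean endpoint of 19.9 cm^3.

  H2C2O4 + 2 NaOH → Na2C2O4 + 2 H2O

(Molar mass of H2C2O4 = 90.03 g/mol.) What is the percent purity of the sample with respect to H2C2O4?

54.2 %

n(NaOH) per titration = 0.0199 × 0.156 = 3.10 × 10^-3 mol
From the 1:2 ratio, n(H2C2O4) in each aliquot = 1/2 × 3.10 × 10^-3 = 1.55 × 10^-3 mol
n(H2C2O4) in the whole flask = 1.55 × 10^-3 × 250.0/50.0 = 7.76 × 10^-3 mol
mass of H2C2O4 = 7.76 × 10^-3 × 90.03 = 0.699 g
% H2C2O4 = 0.699 / 1.29 × 100 = 54.2 %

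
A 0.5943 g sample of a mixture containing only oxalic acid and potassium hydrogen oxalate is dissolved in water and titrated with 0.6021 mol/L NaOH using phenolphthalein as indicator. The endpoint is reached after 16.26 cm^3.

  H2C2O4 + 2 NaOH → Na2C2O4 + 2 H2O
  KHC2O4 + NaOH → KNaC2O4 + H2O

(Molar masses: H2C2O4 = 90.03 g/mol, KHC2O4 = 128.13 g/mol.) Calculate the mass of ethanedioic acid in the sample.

0.3575 g

n(NaOH) = 0.01626 × 0.6021 = 9.790 × 10^-3 mol
Let x = n(H2C2O4), y = n(KHC2O4).
Titrant: 2x + 1y = 9.790 × 10^-3;  mass: 90.03x + 128.13y = 0.5943
Solving, x = 3.971 × 10^-3 mol, y = 1.848 × 10^-3 mol
mass of H2C2O4 = 3.971 × 10^-3 × 90.03 = 0.3575 g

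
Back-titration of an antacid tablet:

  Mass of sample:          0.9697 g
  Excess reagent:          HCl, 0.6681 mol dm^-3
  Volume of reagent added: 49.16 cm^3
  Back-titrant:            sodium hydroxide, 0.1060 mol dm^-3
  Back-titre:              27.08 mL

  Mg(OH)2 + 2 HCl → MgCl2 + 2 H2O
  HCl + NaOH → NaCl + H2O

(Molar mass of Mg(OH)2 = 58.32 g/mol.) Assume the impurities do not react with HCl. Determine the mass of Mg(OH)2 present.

n(HCl) added = 0.04916 × 0.6681 = 0.03284 mol
n(NaOH) used in back-titration = 0.02708 × 0.1060 = 2.870 × 10^-3 mol
n(HCl) left over = 2.870 × 10^-3 mol (1:1 ratio)
n(HCl) consumed by analyte = 0.03284 − 2.870 × 10^-3 = 0.02997 mol
From the 1:2 ratio, n(Mg(OH)2) = 1/2 × 0.02997 = 0.01499 mol
mass of Mg(OH)2 = 0.01499 × 58.32 = 0.8740 g

0.8740 g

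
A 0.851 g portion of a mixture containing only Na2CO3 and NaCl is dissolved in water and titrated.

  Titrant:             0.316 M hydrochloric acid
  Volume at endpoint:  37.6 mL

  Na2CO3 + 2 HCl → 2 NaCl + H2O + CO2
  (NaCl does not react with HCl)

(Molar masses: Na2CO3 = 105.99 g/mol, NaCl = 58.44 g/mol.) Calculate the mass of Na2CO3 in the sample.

0.630 g

n(HCl) = 0.0376 × 0.316 = 0.0119 mol
Let x = n(Na2CO3), y = n(NaCl).
Titrant: 2x = 0.0119;  mass: 105.99x + 58.44y = 0.851
Solving, x = 5.94 × 10^-3 mol, y = 3.79 × 10^-3 mol
mass of Na2CO3 = 5.94 × 10^-3 × 105.99 = 0.630 g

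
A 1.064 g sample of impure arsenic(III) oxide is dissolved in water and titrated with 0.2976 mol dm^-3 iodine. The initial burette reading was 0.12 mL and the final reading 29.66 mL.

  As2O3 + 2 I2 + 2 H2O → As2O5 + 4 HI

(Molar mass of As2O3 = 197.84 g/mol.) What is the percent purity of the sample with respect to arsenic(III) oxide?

n(I2) = 0.02954 L × 0.2976 mol/L = 8.791 × 10^-3 mol
From the 1:2 ratio, n(As2O3) = 1/2 × 8.791 × 10^-3 = 4.396 × 10^-3 mol
mass of As2O3 = 4.396 × 10^-3 × 197.84 g/mol = 0.8696 g
% As2O3 = 0.8696 / 1.064 × 100 = 81.73 %

81.73 %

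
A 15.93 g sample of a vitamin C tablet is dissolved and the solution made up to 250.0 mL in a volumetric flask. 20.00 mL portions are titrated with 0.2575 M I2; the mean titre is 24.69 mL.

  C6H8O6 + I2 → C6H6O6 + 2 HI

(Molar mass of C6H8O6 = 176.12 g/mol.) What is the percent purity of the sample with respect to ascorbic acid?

n(I2) per titration = 0.02469 × 0.2575 = 6.358 × 10^-3 mol
n(C6H8O6) in each aliquot = 6.358 × 10^-3 mol (1:1 ratio)
n(C6H8O6) in the whole flask = 6.358 × 10^-3 × 250.0/20.00 = 0.07947 mol
mass of C6H8O6 = 0.07947 × 176.12 = 14.00 g
% C6H8O6 = 14.00 / 15.93 × 100 = 87.86 %

87.86 %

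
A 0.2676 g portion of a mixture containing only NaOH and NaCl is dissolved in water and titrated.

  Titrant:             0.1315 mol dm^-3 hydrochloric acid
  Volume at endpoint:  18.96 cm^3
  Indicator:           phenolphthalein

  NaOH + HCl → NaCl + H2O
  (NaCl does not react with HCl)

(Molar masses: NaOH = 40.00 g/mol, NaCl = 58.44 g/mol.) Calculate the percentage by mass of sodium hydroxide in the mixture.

n(HCl) = 0.01896 × 0.1315 = 2.493 × 10^-3 mol
Let x = n(NaOH), y = n(NaCl).
Titrant: 1x = 2.493 × 10^-3;  mass: 40.00x + 58.44y = 0.2676
Solving, x = 2.493 × 10^-3 mol, y = 2.873 × 10^-3 mol
mass of NaOH = 2.493 × 10^-3 × 40.00 = 0.09973 g
% NaOH = 0.09973 / 0.2676 × 100 = 37.27 %

37.27 %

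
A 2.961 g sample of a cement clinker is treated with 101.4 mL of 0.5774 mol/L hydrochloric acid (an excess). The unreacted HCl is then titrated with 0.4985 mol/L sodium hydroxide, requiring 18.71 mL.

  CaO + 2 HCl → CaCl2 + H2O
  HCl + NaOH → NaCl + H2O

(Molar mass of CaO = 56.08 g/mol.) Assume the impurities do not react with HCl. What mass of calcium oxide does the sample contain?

1.380 g

n(HCl) added = 0.1014 × 0.5774 = 0.05855 mol
n(NaOH) used in back-titration = 0.01871 × 0.4985 = 9.327 × 10^-3 mol
n(HCl) left over = 9.327 × 10^-3 mol (1:1 ratio)
n(HCl) consumed by analyte = 0.05855 − 9.327 × 10^-3 = 0.04922 mol
From the 1:2 ratio, n(CaO) = 1/2 × 0.04922 = 0.02461 mol
mass of CaO = 0.02461 × 56.08 = 1.380 g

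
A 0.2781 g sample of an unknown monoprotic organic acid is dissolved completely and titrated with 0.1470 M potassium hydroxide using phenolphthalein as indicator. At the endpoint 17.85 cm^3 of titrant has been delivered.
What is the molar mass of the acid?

n(KOH) = 0.01785 L × 0.1470 mol/L = 2.624 × 10^-3 mol
n(HA) = 2.624 × 10^-3 mol (1:1 ratio)
M = m / n = 0.2781 g / 2.624 × 10^-3 mol = 106.0 g/mol

106.0 g/mol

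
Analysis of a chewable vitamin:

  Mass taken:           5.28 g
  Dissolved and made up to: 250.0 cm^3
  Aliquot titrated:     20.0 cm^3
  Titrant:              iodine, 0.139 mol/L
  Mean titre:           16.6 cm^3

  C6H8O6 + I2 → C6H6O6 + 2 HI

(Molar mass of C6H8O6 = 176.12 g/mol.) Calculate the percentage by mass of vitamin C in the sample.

n(I2) per titration = 0.0166 × 0.139 = 2.31 × 10^-3 mol
n(C6H8O6) in each aliquot = 2.31 × 10^-3 mol (1:1 ratio)
n(C6H8O6) in the whole flask = 2.31 × 10^-3 × 250.0/20.0 = 0.0288 mol
mass of C6H8O6 = 0.0288 × 176.12 = 5.08 g
% C6H8O6 = 5.08 / 5.28 × 100 = 96.2 %

96.2 %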